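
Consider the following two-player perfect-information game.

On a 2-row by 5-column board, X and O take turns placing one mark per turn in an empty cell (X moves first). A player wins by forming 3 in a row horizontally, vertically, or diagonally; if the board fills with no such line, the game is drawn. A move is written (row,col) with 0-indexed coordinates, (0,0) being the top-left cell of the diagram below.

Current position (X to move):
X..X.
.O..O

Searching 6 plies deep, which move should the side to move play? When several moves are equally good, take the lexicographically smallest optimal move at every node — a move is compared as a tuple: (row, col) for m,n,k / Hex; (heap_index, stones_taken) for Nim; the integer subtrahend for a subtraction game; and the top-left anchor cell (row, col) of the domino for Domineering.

X's best at [X..X./.O..O]: (0,2)

[X..X./.O..O] X move#1: (0,1):+0/XX.X./.O..O, (0,2):+1/X.XX./.O..O*, (0,4):+0/X..XX/.O..O, (1,0):+0/X..X./XO..O, (1,2):+0/X..X./.OX.O, (1,3):+0/X..X./.O.XO
[X.XX./.O..O] O move#2: (0,1):-1/XOXX./.O..O*, (0,4):-1/X.XXO/.O..O, (1,0):-1/X.XX./OO..O, (1,2):-1/X.XX./.OO.O, (1,3):-1/X.XX./.O.OO
[XOXX./.O..O] X move#3: (0,4):+1/XOXXX/.O..O*, (1,0):+0/XOXX./XO..O, (1,2):+0/XOXX./.OX.O, (1,3):+0/XOXX./.O.XO
[XOXXX/.O..O] end (terminal -1, O#4); searched X..X./.O..O to 6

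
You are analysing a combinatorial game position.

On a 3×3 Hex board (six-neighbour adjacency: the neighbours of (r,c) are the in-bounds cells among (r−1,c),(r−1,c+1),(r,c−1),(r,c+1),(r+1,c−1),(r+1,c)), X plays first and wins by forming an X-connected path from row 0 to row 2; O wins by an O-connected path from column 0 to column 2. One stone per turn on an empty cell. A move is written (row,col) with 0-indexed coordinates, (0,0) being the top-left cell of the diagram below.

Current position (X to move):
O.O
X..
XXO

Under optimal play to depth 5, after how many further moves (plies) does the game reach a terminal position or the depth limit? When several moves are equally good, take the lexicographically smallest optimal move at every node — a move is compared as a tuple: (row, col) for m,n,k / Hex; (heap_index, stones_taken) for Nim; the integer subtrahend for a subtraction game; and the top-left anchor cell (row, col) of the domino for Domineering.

PV length from [O.O/X../XXO]: 1 ply

ply 1, X at O.O/X../XXO | (0,1)=+1→OXO/X../XXO*; (1,1)=-1→O.O/XX./XXO; (1,2)=-1→O.O/X.X/XXO
ply 2: OXO/X../XXO is terminal -1 (O); from O.O/X../XXO depth 5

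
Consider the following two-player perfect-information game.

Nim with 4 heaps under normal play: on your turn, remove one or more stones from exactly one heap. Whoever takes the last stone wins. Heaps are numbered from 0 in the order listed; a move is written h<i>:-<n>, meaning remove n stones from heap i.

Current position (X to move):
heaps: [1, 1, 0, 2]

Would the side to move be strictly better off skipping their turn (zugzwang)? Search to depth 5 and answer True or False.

[(1,1,0,2)] X move#1: h0:-1:-1/(0,1,0,2), h1:-1:-1/(1,0,0,2), h3:-1:-1/(1,1,0,1), h3:-2:+1/(1,1,0,0)*
[(1,1,0,0)] O move#2: h0:-1:-1/(0,1,0,0)*, h1:-1:-1/(1,0,0,0)
[(0,1,0,0)] X move#3: h1:-1:+1/(0,0,0,0)*
[(0,0,0,0)] end (terminal -1, O#4); searched (1,1,0,2) to 5
pass branch (O moves first from the same position):
  | [(1,1,0,2)] O move#1: h0:-1:-1/(0,1,0,2), h1:-1:-1/(1,0,0,2), h3:-1:-1/(1,1,0,1), h3:-2:+1/(1,1,0,0)*
  | [(1,1,0,0)] X move#2: h0:-1:-1/(0,1,0,0)*, h1:-1:-1/(1,0,0,0)
  | [(0,1,0,0)] O move#3: h1:-1:+1/(0,0,0,0)*
  | [(0,0,0,0)] end (terminal -1, X#4); searched (1,1,0,2) to 5
X moving scores +1; X passing scores -1

zugzwang((1,1,0,2), X) = False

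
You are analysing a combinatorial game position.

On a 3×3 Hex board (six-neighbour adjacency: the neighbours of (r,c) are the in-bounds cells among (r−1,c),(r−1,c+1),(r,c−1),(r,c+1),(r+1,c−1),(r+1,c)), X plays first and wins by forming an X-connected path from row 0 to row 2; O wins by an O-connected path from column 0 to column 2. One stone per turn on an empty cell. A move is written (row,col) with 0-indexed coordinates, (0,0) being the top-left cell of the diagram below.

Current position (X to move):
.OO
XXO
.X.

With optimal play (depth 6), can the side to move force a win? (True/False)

X winning at [.OO/XXO/.X.]: True

p1 X@[.OO/XXO/.X.]: (0,0)[XOO/XXO/.X.]+1* (2,0)[.OO/XXO/XX.]-1 (2,2)[.OO/XXO/.XX]-1
p2 O@[XOO/XXO/.X.] terminal -1; root [.OO/XXO/.X.] d6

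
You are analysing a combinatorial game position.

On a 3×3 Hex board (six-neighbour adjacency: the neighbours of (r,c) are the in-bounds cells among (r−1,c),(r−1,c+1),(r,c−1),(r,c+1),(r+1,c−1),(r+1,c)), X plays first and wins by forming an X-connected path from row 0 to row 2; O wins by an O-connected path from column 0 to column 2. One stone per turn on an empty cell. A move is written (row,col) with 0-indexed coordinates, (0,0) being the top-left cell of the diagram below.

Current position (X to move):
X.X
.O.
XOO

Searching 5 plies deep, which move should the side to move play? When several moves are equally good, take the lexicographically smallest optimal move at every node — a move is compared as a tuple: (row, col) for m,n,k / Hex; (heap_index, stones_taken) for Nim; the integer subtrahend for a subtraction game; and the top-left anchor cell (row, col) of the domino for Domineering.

ply 1, X at X.X/.O./XOO | (0,1)=-1→XXX/.O./XOO; (1,0)=+1→X.X/XO./XOO*; (1,2)=-1→X.X/.OX/XOO
ply 2: X.X/XO./XOO is terminal -1 (O); from X.X/.O./XOO depth 5

X's best at [X.X/.O./XOO]: (1,0)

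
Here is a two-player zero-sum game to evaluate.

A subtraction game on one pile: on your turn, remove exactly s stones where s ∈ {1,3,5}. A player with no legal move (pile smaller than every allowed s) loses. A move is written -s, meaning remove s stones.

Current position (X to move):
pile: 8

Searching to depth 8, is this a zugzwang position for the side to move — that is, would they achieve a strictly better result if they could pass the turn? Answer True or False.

ply 1, X at 8 | -1=-1→7*; -3=-1→5; -5=-1→3
ply 2, O at 7 | -1=+1→6*; -3=+1→4; -5=+1→2
ply 3, X at 6 | -1=-1→5*; -3=-1→3; -5=-1→1
ply 4, O at 5 | -1=+1→4*; -3=+1→2; -5=+1→0
ply 5, X at 4 | -1=-1→3*; -3=-1→1
ply 6, O at 3 | -1=+1→2*; -3=+1→0
ply 7, X at 2 | -1=-1→1*
ply 8, O at 1 | -1=+1→0*
ply 9: 0 is terminal -1 (X); from 8 depth 8
suppose X passes — search the same position with O to move:
pass> ply 1, O at 8 | -1=-1→7*; -3=-1→5; -5=-1→3
pass> ply 2, X at 7 | -1=+1→6*; -3=+1→4; -5=+1→2
pass> ply 3, O at 6 | -1=-1→5*; -3=-1→3; -5=-1→1
pass> ply 4, X at 5 | -1=+1→4*; -3=+1→2; -5=+1→0
pass> ply 5, O at 4 | -1=-1→3*; -3=-1→1
pass> ply 6, X at 3 | -1=+1→2*; -3=+1→0
pass> ply 7, O at 2 | -1=-1→1*
pass> ply 8, X at 1 | -1=+1→0*
pass> ply 9: 0 is terminal -1 (O); from 8 depth 8
for X: play -1, pass +1

zugzwang(8, X) = True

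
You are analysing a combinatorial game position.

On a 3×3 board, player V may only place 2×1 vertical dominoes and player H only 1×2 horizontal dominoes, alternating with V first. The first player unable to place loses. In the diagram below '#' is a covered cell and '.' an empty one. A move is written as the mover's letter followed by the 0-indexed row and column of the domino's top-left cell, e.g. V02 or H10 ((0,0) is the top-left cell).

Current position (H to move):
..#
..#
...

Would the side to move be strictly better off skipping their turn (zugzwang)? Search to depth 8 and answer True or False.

zugzwang(..#/..#/..., H) = False

[..#/..#/...] H move#1: H00:-1/###/..#/..., H10:+1/..#/###/...*, H20:-1/..#/..#/##., H21:-1/..#/..#/.##
[..#/###/...] end (terminal -1, V#2); searched ..#/..#/... to 8
pass branch (V moves first from the same position):
  | [..#/..#/...] V move#1: V00:+1/#.#/#.#/...*, V01:+1/.##/.##/..., V10:+1/..#/#.#/#.., V11:+1/..#/.##/.#.
  | [#.#/#.#/...] H move#2: H20:-1/#.#/#.#/##.*, H21:-1/#.#/#.#/.##
  | [#.#/#.#/##.] V move#3: V01:+1/###/###/##.*
  | [###/###/##.] end (terminal -1, H#4); searched ..#/..#/... to 8
H moving scores +1; H passing scores -1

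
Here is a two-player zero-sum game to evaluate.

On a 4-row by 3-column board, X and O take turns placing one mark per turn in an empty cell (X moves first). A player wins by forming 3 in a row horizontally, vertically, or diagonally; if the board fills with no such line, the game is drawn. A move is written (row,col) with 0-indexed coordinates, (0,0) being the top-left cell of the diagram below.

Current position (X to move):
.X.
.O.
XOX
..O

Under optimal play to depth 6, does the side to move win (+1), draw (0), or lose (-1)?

p1 X@[.X./.O./XOX/..O]: (0,0)[XX./.O./XOX/..O]-1* (0,2)[.XX/.O./XOX/..O]-1 (1,0)[.X./XO./XOX/..O]-1 (1,2)[.X./.OX/XOX/..O]-1 (3,0)[.X./.O./XOX/X.O]-1 (3,1)[.X./.O./XOX/.XO]-1
p2 O@[XX./.O./XOX/..O]: (0,2)[XXO/.O./XOX/..O]-1 (1,0)[XX./OO./XOX/..O]+1* (1,2)[XX./.OO/XOX/..O]-1 (3,0)[XX./.O./XOX/O.O]-1 (3,1)[XX./.O./XOX/.OO]+1
p3 X@[XX./OO./XOX/..O] terminal -1; root [.X./.O./XOX/..O] d6

value(.X./.O./XOX/..O, X) = -1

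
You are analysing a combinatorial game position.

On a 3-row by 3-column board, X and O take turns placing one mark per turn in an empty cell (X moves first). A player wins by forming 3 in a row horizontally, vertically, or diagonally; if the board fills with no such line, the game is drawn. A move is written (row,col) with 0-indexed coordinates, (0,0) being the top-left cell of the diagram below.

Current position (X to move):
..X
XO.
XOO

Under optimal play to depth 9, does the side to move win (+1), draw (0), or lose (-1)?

p1 X@[..X/XO./XOO]: (0,0)[X.X/XO./XOO]+1* (0,1)[.XX/XO./XOO]-1 (1,2)[..X/XOX/XOO]-1
p2 O@[X.X/XO./XOO] terminal -1; root [..X/XO./XOO] d9

value(..X/XO./XOO, X) = +1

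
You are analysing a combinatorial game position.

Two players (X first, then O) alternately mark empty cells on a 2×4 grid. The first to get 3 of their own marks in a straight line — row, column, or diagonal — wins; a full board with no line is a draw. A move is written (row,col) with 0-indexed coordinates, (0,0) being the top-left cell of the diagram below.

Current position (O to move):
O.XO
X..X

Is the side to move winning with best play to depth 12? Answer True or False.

[O.XO/X..X] O move#1: (0,1):+0/OOXO/X..X*, (1,1):+0/O.XO/XO.X, (1,2):+0/O.XO/X.OX
[OOXO/X..X] X move#2: (1,1):+0/OOXO/XX.X*, (1,2):+0/OOXO/X.XX
[OOXO/XX.X] O move#3: (1,2):+0/OOXO/XXOX*
[OOXO/XXOX] end (terminal +0, X#4); searched O.XO/X..X to 12

O winning at [O.XO/X..X]: False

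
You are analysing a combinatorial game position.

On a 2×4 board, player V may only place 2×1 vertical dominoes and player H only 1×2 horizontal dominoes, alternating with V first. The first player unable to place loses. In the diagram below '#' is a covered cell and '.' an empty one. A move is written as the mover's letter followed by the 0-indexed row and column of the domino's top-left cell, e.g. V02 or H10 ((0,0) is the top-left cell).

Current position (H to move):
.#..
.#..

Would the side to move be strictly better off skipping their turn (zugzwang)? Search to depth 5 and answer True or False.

zugzwang(.#../.#.., H) = False

p1 H@[.#../.#..]: H02[.###/.#..]+1* H12[.#../.###]+1
p2 V@[.###/.#..]: V00[####/##..]-1*
p3 H@[####/##..]: H12[####/####]+1*
p4 V@[####/####] terminal -1; root [.#../.#..] d5
pass branch (V moves first from the same position):
  | p1 V@[.#../.#..]: V00[##../##..]-1 V02[.##./.##.]+1* V03[.#.#/.#.#]+1
  | p2 H@[.##./.##.] terminal -1; root [.#../.#..] d5
H moving scores +1; H passing scores -1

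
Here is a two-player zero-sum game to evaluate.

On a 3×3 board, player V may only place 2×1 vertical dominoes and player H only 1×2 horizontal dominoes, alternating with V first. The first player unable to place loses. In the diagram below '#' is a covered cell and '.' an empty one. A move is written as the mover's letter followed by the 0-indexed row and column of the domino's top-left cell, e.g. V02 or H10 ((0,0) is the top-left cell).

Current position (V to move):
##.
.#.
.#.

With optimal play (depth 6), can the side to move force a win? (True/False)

V winning at [##./.#./.#.]: True

[##./.#./.#.] V move#1: V02:+1/###/.##/.#.*, V10:+1/##./##./##., V12:+1/##./.##/.##
[###/.##/.#.] end (terminal -1, H#2); searched ##./.#./.#. to 6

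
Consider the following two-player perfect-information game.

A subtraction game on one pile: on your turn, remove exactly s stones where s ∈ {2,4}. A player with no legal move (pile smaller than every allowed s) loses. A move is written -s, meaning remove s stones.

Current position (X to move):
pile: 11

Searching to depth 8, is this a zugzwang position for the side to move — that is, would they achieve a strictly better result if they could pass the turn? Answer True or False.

zugzwang(11, X) = False

p1 X@[11]: -2[9]-1 -4[7]+1*
p2 O@[7]: -2[5]-1* -4[3]-1
p3 X@[5]: -2[3]-1 -4[1]+1*
p4 O@[1] terminal -1; root [11] d8
suppose X passes — search the same position with O to move:
pass> p1 O@[11]: -2[9]-1 -4[7]+1*
pass> p2 X@[7]: -2[5]-1* -4[3]-1
pass> p3 O@[5]: -2[3]-1 -4[1]+1*
pass> p4 X@[1] terminal -1; root [11] d8
for X: play +1, pass -1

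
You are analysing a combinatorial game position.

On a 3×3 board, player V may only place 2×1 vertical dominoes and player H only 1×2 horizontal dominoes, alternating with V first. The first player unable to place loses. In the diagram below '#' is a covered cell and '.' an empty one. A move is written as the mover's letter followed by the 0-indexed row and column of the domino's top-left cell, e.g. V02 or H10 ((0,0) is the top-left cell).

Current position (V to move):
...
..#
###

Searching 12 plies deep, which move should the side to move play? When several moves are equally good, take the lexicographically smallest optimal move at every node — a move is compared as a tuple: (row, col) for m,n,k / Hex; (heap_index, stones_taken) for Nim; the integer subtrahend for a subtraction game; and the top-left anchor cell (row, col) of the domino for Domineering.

V's best at [.../..#/###]: V01

ply 1, V at .../..#/### | V00=-1→#../#.#/###; V01=+1→.#./.##/###*
ply 2: .#./.##/### is terminal -1 (H); from .../..#/### depth 12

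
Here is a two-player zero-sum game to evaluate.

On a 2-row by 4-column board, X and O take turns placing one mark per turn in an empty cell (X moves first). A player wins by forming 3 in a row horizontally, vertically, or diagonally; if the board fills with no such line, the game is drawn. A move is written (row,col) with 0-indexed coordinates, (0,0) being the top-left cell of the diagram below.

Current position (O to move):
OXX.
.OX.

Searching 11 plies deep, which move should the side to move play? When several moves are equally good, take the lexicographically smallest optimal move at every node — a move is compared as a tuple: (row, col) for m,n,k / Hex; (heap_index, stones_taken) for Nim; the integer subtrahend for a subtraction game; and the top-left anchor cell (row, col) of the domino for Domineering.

O's best at [OXX./.OX.]: (0,3)

[OXX./.OX.] O move#1: (0,3):+0/OXXO/.OX.*, (1,0):-1/OXX./OOX., (1,3):-1/OXX./.OXO
[OXXO/.OX.] X move#2: (1,0):+0/OXXO/XOX.*, (1,3):+0/OXXO/.OXX
[OXXO/XOX.] O move#3: (1,3):+0/OXXO/XOXO*
[OXXO/XOXO] end (terminal +0, X#4); searched OXX./.OX. to 11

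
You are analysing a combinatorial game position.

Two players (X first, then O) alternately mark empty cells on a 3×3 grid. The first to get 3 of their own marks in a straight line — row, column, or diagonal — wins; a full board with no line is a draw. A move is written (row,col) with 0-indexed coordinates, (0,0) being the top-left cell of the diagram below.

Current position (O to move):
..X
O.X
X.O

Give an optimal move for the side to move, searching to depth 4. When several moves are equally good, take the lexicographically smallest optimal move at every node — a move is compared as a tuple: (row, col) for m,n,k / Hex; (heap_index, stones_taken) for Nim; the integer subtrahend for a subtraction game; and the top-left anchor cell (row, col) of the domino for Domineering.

O's best at [..X/O.X/X.O]: (1,1)

ply 1, O at ..X/O.X/X.O | (0,0)=-1→O.X/O.X/X.O; (0,1)=-1→.OX/O.X/X.O; (1,1)=+0→..X/OOX/X.O*; (2,1)=-1→..X/O.X/XOO
ply 2, X at ..X/OOX/X.O | (0,0)=+0→X.X/OOX/X.O*; (0,1)=-1→.XX/OOX/X.O; (2,1)=-1→..X/OOX/XXO
ply 3, O at X.X/OOX/X.O | (0,1)=+0→XOX/OOX/X.O*; (2,1)=-1→X.X/OOX/XOO
ply 4, X at XOX/OOX/X.O | (2,1)=+0→XOX/OOX/XXO*
ply 5: XOX/OOX/XXO is terminal +0 (O); from ..X/O.X/X.O depth 4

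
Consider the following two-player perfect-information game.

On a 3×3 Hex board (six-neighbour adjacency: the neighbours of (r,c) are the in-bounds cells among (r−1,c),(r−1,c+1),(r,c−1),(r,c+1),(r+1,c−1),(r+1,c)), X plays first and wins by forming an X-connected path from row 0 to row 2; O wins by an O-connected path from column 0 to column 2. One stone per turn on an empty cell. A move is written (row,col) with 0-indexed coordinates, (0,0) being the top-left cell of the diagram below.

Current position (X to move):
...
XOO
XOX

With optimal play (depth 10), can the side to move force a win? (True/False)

[.../XOO/XOX] X move#1: (0,0):+1/X../XOO/XOX*, (0,1):+1/.X./XOO/XOX, (0,2):+1/..X/XOO/XOX
[X../XOO/XOX] end (terminal -1, O#2); searched .../XOO/XOX to 10

X winning at [.../XOO/XOX]: True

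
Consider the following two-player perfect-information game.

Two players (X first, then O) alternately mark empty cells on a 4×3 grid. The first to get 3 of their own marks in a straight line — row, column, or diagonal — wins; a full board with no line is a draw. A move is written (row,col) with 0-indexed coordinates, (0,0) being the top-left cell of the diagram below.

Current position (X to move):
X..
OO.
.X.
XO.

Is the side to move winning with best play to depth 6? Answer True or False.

X winning at [X../OO./.X./XO.]: True

[X../OO./.X./XO.] X move#1: (0,1):-1/XX./OO./.X./XO., (0,2):-1/X.X/OO./.X./XO., (1,2):+1/X../OOX/.X./XO.*, (2,0):-1/X../OO./XX./XO., (2,2):-1/X../OO./.XX/XO., (3,2):-1/X../OO./.X./XOX
[X../OOX/.X./XO.] end (terminal -1, O#2); searched X../OO./.X./XO. to 6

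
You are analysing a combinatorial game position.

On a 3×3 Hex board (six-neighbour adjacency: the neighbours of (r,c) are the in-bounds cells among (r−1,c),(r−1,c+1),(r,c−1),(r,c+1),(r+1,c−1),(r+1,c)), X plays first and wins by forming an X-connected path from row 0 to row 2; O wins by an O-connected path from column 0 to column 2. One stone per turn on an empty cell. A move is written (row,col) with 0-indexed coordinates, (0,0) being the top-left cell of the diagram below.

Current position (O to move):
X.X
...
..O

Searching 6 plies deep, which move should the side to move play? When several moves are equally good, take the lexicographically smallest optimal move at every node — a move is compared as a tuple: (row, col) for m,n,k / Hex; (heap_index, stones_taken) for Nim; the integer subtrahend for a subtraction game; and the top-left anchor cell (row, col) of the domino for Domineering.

O's best at [X.X/.../..O]: (1,1)

[X.X/.../..O] O move#1: (0,1):-1/XOX/.../..O, (1,0):-1/X.X/O../..O, (1,1):+1/X.X/.O./..O*, (1,2):-1/X.X/..O/..O, (2,0):-1/X.X/.../O.O, (2,1):-1/X.X/.../.OO
[X.X/.O./..O] X move#2: (0,1):-1/XXX/.O./..O*, (1,0):-1/X.X/XO./..O, (1,2):-1/X.X/.OX/..O, (2,0):-1/X.X/.O./X.O, (2,1):-1/X.X/.O./.XO
[XXX/.O./..O] O move#3: (1,0):+1/XXX/OO./..O*, (1,2):+1/XXX/.OO/..O, (2,0):+1/XXX/.O./O.O, (2,1):+1/XXX/.O./.OO
[XXX/OO./..O] X move#4: (1,2):-1/XXX/OOX/..O*, (2,0):-1/XXX/OO./X.O, (2,1):-1/XXX/OO./.XO
[XXX/OOX/..O] O move#5: (2,0):-1/XXX/OOX/O.O, (2,1):+1/XXX/OOX/.OO*
[XXX/OOX/.OO] end (terminal -1, X#6); searched X.X/.../..O to 6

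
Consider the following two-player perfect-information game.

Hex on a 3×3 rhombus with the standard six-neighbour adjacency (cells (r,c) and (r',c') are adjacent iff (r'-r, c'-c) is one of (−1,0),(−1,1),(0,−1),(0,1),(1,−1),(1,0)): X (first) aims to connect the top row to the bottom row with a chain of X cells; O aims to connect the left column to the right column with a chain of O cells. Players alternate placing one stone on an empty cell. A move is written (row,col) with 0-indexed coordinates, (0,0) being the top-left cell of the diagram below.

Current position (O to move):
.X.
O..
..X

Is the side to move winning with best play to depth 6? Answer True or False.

p1 O@[.X./O../..X]: (0,0)[OX./O../..X]-1 (0,2)[.XO/O../..X]-1 (1,1)[.X./OO./..X]+1* (1,2)[.X./O.O/..X]-1 (2,0)[.X./O../O.X]-1 (2,1)[.X./O../.OX]-1
p2 X@[.X./OO./..X]: (0,0)[XX./OO./..X]-1* (0,2)[.XX/OO./..X]-1 (1,2)[.X./OOX/..X]-1 (2,0)[.X./OO./X.X]-1 (2,1)[.X./OO./.XX]-1
p3 O@[XX./OO./..X]: (0,2)[XXO/OO./..X]+1* (1,2)[XX./OOO/..X]+1 (2,0)[XX./OO./O.X]+1 (2,1)[XX./OO./.OX]+1
p4 X@[XXO/OO./..X] terminal -1; root [.X./O../..X] d6

O winning at [.X./O../..X]: True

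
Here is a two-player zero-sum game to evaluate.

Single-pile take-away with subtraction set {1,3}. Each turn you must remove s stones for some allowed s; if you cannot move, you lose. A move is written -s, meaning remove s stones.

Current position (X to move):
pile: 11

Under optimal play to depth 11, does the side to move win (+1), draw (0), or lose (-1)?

value(11, X) = +1

[11] X move#1: -1:+1/10*, -3:+1/8
[10] O move#2: -1:-1/9*, -3:-1/7
[9] X move#3: -1:+1/8*, -3:+1/6
[8] O move#4: -1:-1/7*, -3:-1/5
[7] X move#5: -1:+1/6*, -3:+1/4
[6] O move#6: -1:-1/5*, -3:-1/3
[5] X move#7: -1:+1/4*, -3:+1/2
[4] O move#8: -1:-1/3*, -3:-1/1
[3] X move#9: -1:+1/2*, -3:+1/0
[2] O move#10: -1:-1/1*
[1] X move#11: -1:+1/0*
[0] end (terminal -1, O#12); searched 11 to 11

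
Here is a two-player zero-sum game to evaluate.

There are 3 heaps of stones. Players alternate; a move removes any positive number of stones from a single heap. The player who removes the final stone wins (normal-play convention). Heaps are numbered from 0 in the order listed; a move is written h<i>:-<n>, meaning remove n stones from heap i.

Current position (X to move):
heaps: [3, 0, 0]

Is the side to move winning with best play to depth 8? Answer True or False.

[(3,0,0)] X move#1: h0:-1:-1/(2,0,0), h0:-2:-1/(1,0,0), h0:-3:+1/(0,0,0)*
[(0,0,0)] end (terminal -1, O#2); searched (3,0,0) to 8

X winning at [(3,0,0)]: True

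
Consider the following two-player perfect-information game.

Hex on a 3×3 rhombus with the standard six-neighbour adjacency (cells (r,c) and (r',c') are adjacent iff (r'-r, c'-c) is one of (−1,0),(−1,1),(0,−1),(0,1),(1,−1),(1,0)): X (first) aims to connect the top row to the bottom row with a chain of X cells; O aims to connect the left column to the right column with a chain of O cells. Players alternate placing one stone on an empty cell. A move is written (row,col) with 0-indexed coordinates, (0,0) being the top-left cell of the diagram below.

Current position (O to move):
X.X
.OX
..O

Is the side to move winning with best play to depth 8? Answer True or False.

ply 1, O at X.X/.OX/..O | (0,1)=-1→XOX/.OX/..O; (1,0)=-1→X.X/OOX/..O; (2,0)=-1→X.X/.OX/O.O; (2,1)=+1→X.X/.OX/.OO*
ply 2, X at X.X/.OX/.OO | (0,1)=-1→XXX/.OX/.OO*; (1,0)=-1→X.X/XOX/.OO; (2,0)=-1→X.X/.OX/XOO
ply 3, O at XXX/.OX/.OO | (1,0)=+1→XXX/OOX/.OO*; (2,0)=+1→XXX/.OX/OOO
ply 4: XXX/OOX/.OO is terminal -1 (X); from X.X/.OX/..O depth 8

O winning at [X.X/.OX/..O]: True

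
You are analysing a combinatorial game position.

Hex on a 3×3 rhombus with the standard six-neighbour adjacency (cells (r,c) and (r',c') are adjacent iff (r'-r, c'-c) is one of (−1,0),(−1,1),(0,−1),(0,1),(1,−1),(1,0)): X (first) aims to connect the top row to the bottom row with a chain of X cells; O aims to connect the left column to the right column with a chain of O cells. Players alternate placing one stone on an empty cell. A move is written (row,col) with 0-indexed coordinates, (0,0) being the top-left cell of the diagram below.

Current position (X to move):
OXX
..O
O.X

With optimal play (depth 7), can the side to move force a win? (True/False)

[OXX/..O/O.X] X move#1: (1,0):-1/OXX/X.O/O.X*, (1,1):-1/OXX/.XO/O.X, (2,1):-1/OXX/..O/OXX
[OXX/X.O/O.X] O move#2: (1,1):+1/OXX/XOO/O.X*, (2,1):+1/OXX/X.O/OOX
[OXX/XOO/O.X] end (terminal -1, X#3); searched OXX/..O/O.X to 7

X winning at [OXX/..O/O.X]: False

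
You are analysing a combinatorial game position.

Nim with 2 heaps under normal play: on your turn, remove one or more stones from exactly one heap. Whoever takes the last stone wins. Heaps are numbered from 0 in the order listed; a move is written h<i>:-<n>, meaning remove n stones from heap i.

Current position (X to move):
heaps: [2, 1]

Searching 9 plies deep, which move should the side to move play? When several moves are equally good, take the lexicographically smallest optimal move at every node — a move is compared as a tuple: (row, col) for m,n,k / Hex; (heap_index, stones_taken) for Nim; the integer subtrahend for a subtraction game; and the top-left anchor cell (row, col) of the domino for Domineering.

ply 1, X at (2,1) | h0:-1=+1→(1,1)*; h0:-2=-1→(0,1); h1:-1=-1→(2,0)
ply 2, O at (1,1) | h0:-1=-1→(0,1)*; h1:-1=-1→(1,0)
ply 3, X at (0,1) | h1:-1=+1→(0,0)*
ply 4: (0,0) is terminal -1 (O); from (2,1) depth 9

X's best at [(2,1)]: h0:-1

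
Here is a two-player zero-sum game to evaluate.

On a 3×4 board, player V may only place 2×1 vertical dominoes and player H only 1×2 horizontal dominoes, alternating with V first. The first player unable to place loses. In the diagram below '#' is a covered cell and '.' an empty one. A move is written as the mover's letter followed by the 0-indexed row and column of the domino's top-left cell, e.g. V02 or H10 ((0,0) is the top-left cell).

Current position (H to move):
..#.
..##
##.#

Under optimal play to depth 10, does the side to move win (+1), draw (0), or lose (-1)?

ply 1, H at ..#./..##/##.# | H00=+1→###./..##/##.#*; H10=+1→..#./####/##.#
ply 2: ###./..##/##.# is terminal -1 (V); from ..#./..##/##.# depth 10

value(..#./..##/##.#, H) = +1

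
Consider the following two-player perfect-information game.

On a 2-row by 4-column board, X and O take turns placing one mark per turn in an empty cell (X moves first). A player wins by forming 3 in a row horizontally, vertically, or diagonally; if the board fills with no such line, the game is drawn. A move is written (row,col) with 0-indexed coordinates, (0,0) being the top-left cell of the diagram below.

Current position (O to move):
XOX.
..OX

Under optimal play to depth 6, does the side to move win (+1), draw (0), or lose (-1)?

[XOX./..OX] O move#1: (0,3):+0/XOXO/..OX*, (1,0):+0/XOX./O.OX, (1,1):+0/XOX./.OOX
[XOXO/..OX] X move#2: (1,0):+0/XOXO/X.OX*, (1,1):+0/XOXO/.XOX
[XOXO/X.OX] O move#3: (1,1):+0/XOXO/XOOX*
[XOXO/XOOX] end (terminal +0, X#4); searched XOX./..OX to 6

value(XOX./..OX, O) = 0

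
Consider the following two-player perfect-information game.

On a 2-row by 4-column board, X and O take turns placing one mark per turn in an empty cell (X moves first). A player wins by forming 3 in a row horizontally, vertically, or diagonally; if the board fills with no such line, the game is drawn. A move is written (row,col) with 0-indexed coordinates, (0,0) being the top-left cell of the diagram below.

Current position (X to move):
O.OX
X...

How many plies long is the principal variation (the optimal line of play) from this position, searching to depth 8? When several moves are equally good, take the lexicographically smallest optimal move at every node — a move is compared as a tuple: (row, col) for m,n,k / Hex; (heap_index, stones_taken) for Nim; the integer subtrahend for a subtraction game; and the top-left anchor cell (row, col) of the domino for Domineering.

PV length from [O.OX/X...]: 4 plies

p1 X@[O.OX/X...]: (0,1)[OXOX/X...]+0* (1,1)[O.OX/XX..]-1 (1,2)[O.OX/X.X.]-1 (1,3)[O.OX/X..X]-1
p2 O@[OXOX/X...]: (1,1)[OXOX/XO..]+0* (1,2)[OXOX/X.O.]+0 (1,3)[OXOX/X..O]+0
p3 X@[OXOX/XO..]: (1,2)[OXOX/XOX.]+0* (1,3)[OXOX/XO.X]+0
p4 O@[OXOX/XOX.]: (1,3)[OXOX/XOXO]+0*
p5 X@[OXOX/XOXO] terminal +0; root [O.OX/X...] d8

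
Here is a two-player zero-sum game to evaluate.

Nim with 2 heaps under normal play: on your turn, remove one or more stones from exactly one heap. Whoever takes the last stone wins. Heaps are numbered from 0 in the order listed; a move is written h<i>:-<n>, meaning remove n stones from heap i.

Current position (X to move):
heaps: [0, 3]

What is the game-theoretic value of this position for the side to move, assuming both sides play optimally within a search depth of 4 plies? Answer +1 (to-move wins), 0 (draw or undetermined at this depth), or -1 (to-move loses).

[(0,3)] X move#1: h1:-1:-1/(0,2), h1:-2:-1/(0,1), h1:-3:+1/(0,0)*
[(0,0)] end (terminal -1, O#2); searched (0,3) to 4

value((0,3), X) = +1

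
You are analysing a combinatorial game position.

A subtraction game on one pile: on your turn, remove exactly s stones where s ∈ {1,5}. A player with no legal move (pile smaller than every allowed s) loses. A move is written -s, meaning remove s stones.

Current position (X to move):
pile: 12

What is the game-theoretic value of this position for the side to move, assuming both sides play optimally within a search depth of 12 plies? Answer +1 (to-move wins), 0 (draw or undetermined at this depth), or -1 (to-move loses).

p1 X@[12]: -1[11]-1* -5[7]-1
p2 O@[11]: -1[10]+1* -5[6]+1
p3 X@[10]: -1[9]-1* -5[5]-1
p4 O@[9]: -1[8]+1* -5[4]+1
p5 X@[8]: -1[7]-1* -5[3]-1
p6 O@[7]: -1[6]+1* -5[2]+1
p7 X@[6]: -1[5]-1* -5[1]-1
p8 O@[5]: -1[4]+1* -5[0]+1
p9 X@[4]: -1[3]-1*
p10 O@[3]: -1[2]+1*
p11 X@[2]: -1[1]-1*
p12 O@[1]: -1[0]+1*
p13 X@[0] terminal -1; root [12] d12

value(12, X) = -1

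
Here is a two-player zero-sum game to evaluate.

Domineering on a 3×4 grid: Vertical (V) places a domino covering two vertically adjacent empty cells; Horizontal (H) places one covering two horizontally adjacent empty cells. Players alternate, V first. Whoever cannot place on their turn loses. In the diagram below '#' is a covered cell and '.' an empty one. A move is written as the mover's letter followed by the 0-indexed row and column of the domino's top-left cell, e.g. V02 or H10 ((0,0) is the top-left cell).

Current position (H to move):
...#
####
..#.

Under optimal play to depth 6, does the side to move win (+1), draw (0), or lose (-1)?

value(...#/####/..#., H) = +1

[...#/####/..#.] H move#1: H00:+1/##.#/####/..#.*, H01:+1/.###/####/..#., H20:+1/...#/####/###.
[##.#/####/..#.] end (terminal -1, V#2); searched ...#/####/..#. to 6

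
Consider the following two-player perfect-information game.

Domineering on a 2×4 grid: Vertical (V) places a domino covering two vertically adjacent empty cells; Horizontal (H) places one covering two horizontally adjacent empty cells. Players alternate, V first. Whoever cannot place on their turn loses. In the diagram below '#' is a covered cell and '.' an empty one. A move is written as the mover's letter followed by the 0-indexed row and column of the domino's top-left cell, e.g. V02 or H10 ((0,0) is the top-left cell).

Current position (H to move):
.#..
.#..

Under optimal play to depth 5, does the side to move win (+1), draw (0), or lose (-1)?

[.#../.#..] H move#1: H02:+1/.###/.#..*, H12:+1/.#../.###
[.###/.#..] V move#2: V00:-1/####/##..*
[####/##..] H move#3: H12:+1/####/####*
[####/####] end (terminal -1, V#4); searched .#../.#.. to 5

value(.#../.#.., H) = +1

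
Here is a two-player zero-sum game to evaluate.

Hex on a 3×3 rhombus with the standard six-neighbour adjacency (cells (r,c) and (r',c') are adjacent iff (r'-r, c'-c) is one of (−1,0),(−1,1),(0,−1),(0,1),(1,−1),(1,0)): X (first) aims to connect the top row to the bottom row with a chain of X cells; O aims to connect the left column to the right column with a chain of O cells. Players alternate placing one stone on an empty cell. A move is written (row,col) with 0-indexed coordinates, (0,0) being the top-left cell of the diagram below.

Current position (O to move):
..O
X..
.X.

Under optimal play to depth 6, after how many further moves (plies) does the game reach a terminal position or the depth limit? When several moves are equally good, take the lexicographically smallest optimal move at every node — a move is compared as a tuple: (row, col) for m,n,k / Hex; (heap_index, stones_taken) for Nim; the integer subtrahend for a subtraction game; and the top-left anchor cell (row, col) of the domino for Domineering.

PV length from [..O/X../.X.]: 4 plies

ply 1, O at ..O/X../.X. | (0,0)=-1→O.O/X../.X.*; (0,1)=-1→.OO/X../.X.; (1,1)=-1→..O/XO./.X.; (1,2)=-1→..O/X.O/.X.; (2,0)=-1→..O/X../OX.; (2,2)=-1→..O/X../.XO
ply 2, X at O.O/X../.X. | (0,1)=+1→OXO/X../.X.*; (1,1)=-1→O.O/XX./.X.; (1,2)=-1→O.O/X.X/.X.; (2,0)=-1→O.O/X../XX.; (2,2)=-1→O.O/X../.XX
ply 3, O at OXO/X../.X. | (1,1)=-1→OXO/XO./.X.*; (1,2)=-1→OXO/X.O/.X.; (2,0)=-1→OXO/X../OX.; (2,2)=-1→OXO/X../.XO
ply 4, X at OXO/XO./.X. | (1,2)=-1→OXO/XOX/.X.; (2,0)=+1→OXO/XO./XX.*; (2,2)=-1→OXO/XO./.XX
ply 5: OXO/XO./XX. is terminal -1 (O); from ..O/X../.X. depth 6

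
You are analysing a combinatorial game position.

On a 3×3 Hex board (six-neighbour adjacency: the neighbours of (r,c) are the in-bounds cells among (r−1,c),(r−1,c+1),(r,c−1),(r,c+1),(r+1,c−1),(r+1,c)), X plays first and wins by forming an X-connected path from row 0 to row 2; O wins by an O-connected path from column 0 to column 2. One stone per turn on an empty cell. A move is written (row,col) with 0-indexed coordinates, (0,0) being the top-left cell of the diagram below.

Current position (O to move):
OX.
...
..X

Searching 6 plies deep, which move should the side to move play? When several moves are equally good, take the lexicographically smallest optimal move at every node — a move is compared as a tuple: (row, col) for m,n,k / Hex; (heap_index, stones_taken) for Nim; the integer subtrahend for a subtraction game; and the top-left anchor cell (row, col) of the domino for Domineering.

O's best at [OX./.../..X]: (1,1)

ply 1, O at OX./.../..X | (0,2)=-1→OXO/.../..X; (1,0)=-1→OX./O../..X; (1,1)=+1→OX./.O./..X*; (1,2)=-1→OX./..O/..X; (2,0)=-1→OX./.../O.X; (2,1)=-1→OX./.../.OX
ply 2, X at OX./.O./..X | (0,2)=-1→OXX/.O./..X*; (1,0)=-1→OX./XO./..X; (1,2)=-1→OX./.OX/..X; (2,0)=-1→OX./.O./X.X; (2,1)=-1→OX./.O./.XX
ply 3, O at OXX/.O./..X | (1,0)=-1→OXX/OO./..X; (1,2)=+1→OXX/.OO/..X*; (2,0)=-1→OXX/.O./O.X; (2,1)=-1→OXX/.O./.OX
ply 4, X at OXX/.OO/..X | (1,0)=-1→OXX/XOO/..X*; (2,0)=-1→OXX/.OO/X.X; (2,1)=-1→OXX/.OO/.XX
ply 5, O at OXX/XOO/..X | (2,0)=+1→OXX/XOO/O.X*; (2,1)=-1→OXX/XOO/.OX
ply 6: OXX/XOO/O.X is terminal -1 (X); from OX./.../..X depth 6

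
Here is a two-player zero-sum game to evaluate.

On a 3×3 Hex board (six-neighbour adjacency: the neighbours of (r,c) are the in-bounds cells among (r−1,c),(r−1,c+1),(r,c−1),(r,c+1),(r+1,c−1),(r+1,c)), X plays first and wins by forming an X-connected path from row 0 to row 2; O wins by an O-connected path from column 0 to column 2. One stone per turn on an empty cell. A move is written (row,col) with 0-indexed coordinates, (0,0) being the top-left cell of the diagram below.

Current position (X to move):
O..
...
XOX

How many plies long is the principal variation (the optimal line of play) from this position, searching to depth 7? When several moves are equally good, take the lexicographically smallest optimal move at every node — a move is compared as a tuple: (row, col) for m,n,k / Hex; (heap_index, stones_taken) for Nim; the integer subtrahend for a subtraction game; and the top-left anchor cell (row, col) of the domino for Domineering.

[O../.../XOX] X move#1: (0,1):+1/OX./.../XOX*, (0,2):+1/O.X/.../XOX, (1,0):+1/O../X../XOX, (1,1):+1/O../.X./XOX, (1,2):+1/O../..X/XOX
[OX./.../XOX] O move#2: (0,2):-1/OXO/.../XOX*, (1,0):-1/OX./O../XOX, (1,1):-1/OX./.O./XOX, (1,2):-1/OX./..O/XOX
[OXO/.../XOX] X move#3: (1,0):+1/OXO/X../XOX*, (1,1):+1/OXO/.X./XOX, (1,2):+1/OXO/..X/XOX
[OXO/X../XOX] end (terminal -1, O#4); searched O../.../XOX to 7

PV length from [O../.../XOX]: 3 plies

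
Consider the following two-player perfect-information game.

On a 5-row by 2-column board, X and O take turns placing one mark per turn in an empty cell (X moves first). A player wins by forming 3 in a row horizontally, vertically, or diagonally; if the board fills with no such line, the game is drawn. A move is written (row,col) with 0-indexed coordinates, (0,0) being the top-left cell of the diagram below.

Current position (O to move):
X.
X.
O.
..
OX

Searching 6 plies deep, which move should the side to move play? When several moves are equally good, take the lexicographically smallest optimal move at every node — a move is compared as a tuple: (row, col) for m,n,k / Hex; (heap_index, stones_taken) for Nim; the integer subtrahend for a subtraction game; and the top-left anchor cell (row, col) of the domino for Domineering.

p1 O@[X./X./O./../OX]: (0,1)[XO/X./O./../OX]+0 (1,1)[X./XO/O./../OX]+1* (2,1)[X./X./OO/../OX]+1 (3,0)[X./X./O./O./OX]+1 (3,1)[X./X./O./.O/OX]+0
p2 X@[X./XO/O./../OX]: (0,1)[XX/XO/O./../OX]-1* (2,1)[X./XO/OX/../OX]-1 (3,0)[X./XO/O./X./OX]-1 (3,1)[X./XO/O./.X/OX]-1
p3 O@[XX/XO/O./../OX]: (2,1)[XX/XO/OO/../OX]+1* (3,0)[XX/XO/O./O./OX]+1 (3,1)[XX/XO/O./.O/OX]+1
p4 X@[XX/XO/OO/../OX]: (3,0)[XX/XO/OO/X./OX]-1* (3,1)[XX/XO/OO/.X/OX]-1
p5 O@[XX/XO/OO/X./OX]: (3,1)[XX/XO/OO/XO/OX]+1*
p6 X@[XX/XO/OO/XO/OX] terminal -1; root [X./X./O./../OX] d6

O's best at [X./X./O./../OX]: (1,1)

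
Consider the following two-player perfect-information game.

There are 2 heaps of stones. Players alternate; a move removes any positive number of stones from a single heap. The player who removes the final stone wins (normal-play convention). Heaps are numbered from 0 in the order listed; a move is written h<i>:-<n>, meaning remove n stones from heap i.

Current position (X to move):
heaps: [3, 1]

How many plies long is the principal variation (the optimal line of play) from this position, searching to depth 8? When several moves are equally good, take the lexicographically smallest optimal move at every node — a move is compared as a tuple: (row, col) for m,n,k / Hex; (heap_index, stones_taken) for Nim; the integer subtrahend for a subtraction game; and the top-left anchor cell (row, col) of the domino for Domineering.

ply 1, X at (3,1) | h0:-1=-1→(2,1); h0:-2=+1→(1,1)*; h0:-3=-1→(0,1); h1:-1=-1→(3,0)
ply 2, O at (1,1) | h0:-1=-1→(0,1)*; h1:-1=-1→(1,0)
ply 3, X at (0,1) | h1:-1=+1→(0,0)*
ply 4: (0,0) is terminal -1 (O); from (3,1) depth 8

PV length from [(3,1)]: 3 plies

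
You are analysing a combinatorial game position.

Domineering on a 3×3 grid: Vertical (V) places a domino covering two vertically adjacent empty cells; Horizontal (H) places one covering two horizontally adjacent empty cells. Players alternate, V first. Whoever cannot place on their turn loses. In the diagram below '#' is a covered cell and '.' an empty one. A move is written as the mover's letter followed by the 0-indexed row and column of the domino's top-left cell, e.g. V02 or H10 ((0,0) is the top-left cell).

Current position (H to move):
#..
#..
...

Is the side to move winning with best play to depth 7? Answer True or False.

ply 1, H at #../#../... | H01=-1→###/#../...; H11=+1→#../###/...*; H20=-1→#../#../##.; H21=-1→#../#../.##
ply 2: #../###/... is terminal -1 (V); from #../#../... depth 7

H winning at [#../#../...]: True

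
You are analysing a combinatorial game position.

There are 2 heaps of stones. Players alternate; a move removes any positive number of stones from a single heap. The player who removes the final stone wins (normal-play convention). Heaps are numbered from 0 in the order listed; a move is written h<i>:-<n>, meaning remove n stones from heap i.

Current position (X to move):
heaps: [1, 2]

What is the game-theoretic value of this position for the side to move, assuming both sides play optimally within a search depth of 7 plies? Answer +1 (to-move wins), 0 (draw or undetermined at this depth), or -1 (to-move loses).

value((1,2), X) = +1

[(1,2)] X move#1: h0:-1:-1/(0,2), h1:-1:+1/(1,1)*, h1:-2:-1/(1,0)
[(1,1)] O move#2: h0:-1:-1/(0,1)*, h1:-1:-1/(1,0)
[(0,1)] X move#3: h1:-1:+1/(0,0)*
[(0,0)] end (terminal -1, O#4); searched (1,2) to 7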